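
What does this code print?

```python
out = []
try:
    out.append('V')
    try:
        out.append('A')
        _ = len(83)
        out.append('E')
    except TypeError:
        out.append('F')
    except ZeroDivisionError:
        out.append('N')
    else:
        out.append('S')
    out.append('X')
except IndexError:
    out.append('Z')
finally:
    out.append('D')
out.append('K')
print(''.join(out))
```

Execution trace: 'V' (try body) → 'A' (inner try body) → 'F' (inner except TypeError) → 'X' (try body, no exception) → 'D' (finally) → 'K' (after the try/except). Output: VAFXDK

Answer: VAFXDK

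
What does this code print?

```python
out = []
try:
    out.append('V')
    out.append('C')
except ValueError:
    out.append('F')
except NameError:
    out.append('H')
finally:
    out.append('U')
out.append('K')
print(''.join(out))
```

Execution trace: 'V' (try body) → 'C' (try body, no exception) → 'U' (finally) → 'K' (after the try/except). Output: VCUK

Answer: VCUK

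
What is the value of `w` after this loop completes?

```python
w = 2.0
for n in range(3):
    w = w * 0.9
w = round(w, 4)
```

Exponential decay: 2.0 * 0.9^3
`w` takes the values: 2.0 → 1.8 → 1.62 → 1.458

Answer: 1.458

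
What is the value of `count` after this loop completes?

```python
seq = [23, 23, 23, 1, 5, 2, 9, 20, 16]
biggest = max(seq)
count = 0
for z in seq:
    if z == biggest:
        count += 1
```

Count of max value 23 in [23, 23, 23, 1, 5, 2, 9, 20, 16]
`count` takes the values: 0 → 1 → 2 → 3

Answer: 3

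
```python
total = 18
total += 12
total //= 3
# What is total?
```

Trace:
`total = 18` → total = 18
`total += 12` → total = 30
`total //= 3` → total = 10
So total = 10

Answer: 10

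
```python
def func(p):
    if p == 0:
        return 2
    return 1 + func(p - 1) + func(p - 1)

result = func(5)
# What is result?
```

func(p) = 1 + 2·func(p-1), func(0)=2. Closed form: (2+1)·2^5 - 1 = 95.

Answer: 95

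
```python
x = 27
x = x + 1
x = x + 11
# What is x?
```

Trace:
`x = 27` → x = 27
`x = x + 1` → x = 28
`x = x + 11` → x = 39
So x = 39

Answer: 39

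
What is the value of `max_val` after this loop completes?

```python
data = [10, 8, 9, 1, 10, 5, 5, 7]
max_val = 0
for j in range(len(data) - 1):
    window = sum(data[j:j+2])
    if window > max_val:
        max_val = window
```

Max sum of 2-element window in [10, 8, 9, 1, 10, 5, 5, 7]
`max_val` takes the values: 0 → 18

Answer: 18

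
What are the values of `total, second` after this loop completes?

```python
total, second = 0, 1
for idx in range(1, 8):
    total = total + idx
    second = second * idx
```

Sum and factorial of 1 to 7
`total, second` takes the values: (0, 1) → (1, 1) → (3, 1) → (3, 2) → (6, 2) → (6, 6) → (10, 6) → (10, 24) → (15, 24) → (15, 120) → (21, 120) → (21, 720) → (28, 720) → (28, 5040)

Answer: 28, 5040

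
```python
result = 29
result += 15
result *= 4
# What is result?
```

Trace:
`result = 29` → result = 29
`result += 15` → result = 44
`result *= 4` → result = 176
So result = 176

Answer: 176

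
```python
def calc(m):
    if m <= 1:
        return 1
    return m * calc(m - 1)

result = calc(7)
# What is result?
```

calc(7) = 7 * 6 * 5 * 4 * 3 * 2 * 1 = 5040

Answer: 5040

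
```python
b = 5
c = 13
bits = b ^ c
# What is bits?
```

Trace:
`b = 5` → b = 5
`c = 13` → c = 13
`bits = b ^ c` → bits = 8
So bits = 8

Answer: 8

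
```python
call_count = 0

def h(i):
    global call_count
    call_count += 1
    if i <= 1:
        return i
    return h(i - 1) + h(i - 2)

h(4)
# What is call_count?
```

Calls(i) = 1 + Calls(i-1) + Calls(i-2); Calls(0)=Calls(1)=1. For i=4 this gives 9.

Answer: 9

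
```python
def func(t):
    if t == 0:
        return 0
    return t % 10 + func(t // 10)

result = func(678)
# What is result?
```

Sum of digits of 678: 8 + 7 + 6 = 21

Answer: 21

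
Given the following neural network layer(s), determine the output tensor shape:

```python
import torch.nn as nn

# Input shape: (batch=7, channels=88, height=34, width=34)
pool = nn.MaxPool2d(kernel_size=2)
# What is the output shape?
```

Input: (7, 88, 34, 34) -> Output: (7, 88, 17, 17)

Answer: (7, 88, 17, 17)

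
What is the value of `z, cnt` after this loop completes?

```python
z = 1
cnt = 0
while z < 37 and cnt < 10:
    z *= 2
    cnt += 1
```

Double until >= 37 or 10 iterations
`z, cnt` takes the values: (1, 0) → (2, 0) → (2, 1) → (4, 1) → (4, 2) → (8, 2) → (8, 3) → (16, 3) → (16, 4) → (32, 4) → (32, 5) → (64, 5) → (64, 6)

Answer: 64, 6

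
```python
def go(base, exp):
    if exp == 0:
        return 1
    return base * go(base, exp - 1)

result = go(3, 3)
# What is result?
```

go(3, 3) = 3 * 3 * 3 = 27

Answer: 27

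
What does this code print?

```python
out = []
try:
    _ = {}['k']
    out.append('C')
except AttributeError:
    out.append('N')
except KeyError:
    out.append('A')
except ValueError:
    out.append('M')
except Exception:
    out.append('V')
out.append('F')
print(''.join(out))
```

Execution trace: 'A' (except KeyError) → 'F' (after the try/except). Output: AF

Answer: AF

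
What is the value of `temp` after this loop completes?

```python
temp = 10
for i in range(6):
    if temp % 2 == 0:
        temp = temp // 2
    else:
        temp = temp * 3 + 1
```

Collatz-style transformation from 10
`temp` takes the values: 10 → 5 → 16 → 8 → 4 → 2 → 1

Answer: 1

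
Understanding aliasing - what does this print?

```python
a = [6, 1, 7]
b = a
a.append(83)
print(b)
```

Key concept: basic list aliasing.
Step by step:
`a = [6, 1, 7]` → a = [6, 1, 7]
`b = a` → b = [6, 1, 7] (same object as a)
`a.append(83)` → a = [6, 1, 7, 83] (same object as b); b = [6, 1, 7, 83] (same object as a)
`print(b)` → prints [6, 1, 7, 83]

Answer: [6, 1, 7, 83]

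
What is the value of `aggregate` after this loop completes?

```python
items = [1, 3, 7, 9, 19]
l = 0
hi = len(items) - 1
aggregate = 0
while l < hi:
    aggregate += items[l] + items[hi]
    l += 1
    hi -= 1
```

Sum of pairs from ends
`aggregate` takes the values: 0 → 20 → 32

Answer: 32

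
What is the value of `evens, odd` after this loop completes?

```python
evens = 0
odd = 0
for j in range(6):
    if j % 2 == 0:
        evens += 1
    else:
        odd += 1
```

Count evens and odds in range(6)
`evens, odd` takes the values: (0, 0) → (1, 0) → (1, 1) → (2, 1) → (2, 2) → (3, 2) → (3, 3)

Answer: 3, 3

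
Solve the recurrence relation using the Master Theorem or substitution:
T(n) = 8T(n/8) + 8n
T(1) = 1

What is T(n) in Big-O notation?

By Master Theorem: a=8, b=8, f(n)=8n. Since log_8(8) = 1 and f(n) = Θ(n^1), Case 2 applies. T(n) = O(n log n).

Answer: O(n log n)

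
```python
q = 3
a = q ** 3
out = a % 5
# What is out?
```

Trace:
`q = 3` → q = 3
`a = q ** 3` → a = 27
`out = a % 5` → out = 2
So out = 2

Answer: 2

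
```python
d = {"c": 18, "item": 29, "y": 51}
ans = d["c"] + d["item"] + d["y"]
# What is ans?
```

Trace:
`d = {"c": 18, "item": 29, "y": 51}` → d = {'c': 18, 'item': 29, 'y': 51}
`ans = d["c"] + d["item"] + d["y"]` → ans = 98
So ans = 98

Answer: 98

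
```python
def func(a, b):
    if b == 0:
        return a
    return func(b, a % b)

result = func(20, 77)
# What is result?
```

func(20, 77) -> func(77, 20) -> func(20, 17) -> func(17, 3) -> func(3, 2) -> func(2, 1) -> func(1, 0) -> 1

Answer: 1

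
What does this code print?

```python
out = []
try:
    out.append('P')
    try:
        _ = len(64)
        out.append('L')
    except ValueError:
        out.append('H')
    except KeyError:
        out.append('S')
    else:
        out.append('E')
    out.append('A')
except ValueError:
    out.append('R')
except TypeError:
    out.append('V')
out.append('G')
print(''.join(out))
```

Execution trace: 'P' (try body) → 'V' (except TypeError) → 'G' (after the try/except). Output: PVG

Answer: PVG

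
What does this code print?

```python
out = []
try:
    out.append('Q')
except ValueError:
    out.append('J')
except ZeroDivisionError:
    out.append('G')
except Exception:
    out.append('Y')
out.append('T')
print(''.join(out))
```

Execution trace: 'Q' (try body, no exception) → 'T' (after the try/except). Output: QT

Answer: QT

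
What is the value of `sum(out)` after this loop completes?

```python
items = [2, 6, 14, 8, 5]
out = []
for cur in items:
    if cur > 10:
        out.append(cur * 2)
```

Sum of doubled values > 10
`out` takes the values: [] → [28]
So `sum(out)` = 28

Answer: 28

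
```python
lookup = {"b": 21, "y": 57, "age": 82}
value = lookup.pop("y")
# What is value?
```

Trace:
`lookup = {"b": 21, "y": 57, "age": 82}` → lookup = {'b': 21, 'y': 57, 'age': 82}
`value = lookup.pop("y")` → lookup = {'b': 21, 'age': 82}; value = 57
So value = 57

Answer: 57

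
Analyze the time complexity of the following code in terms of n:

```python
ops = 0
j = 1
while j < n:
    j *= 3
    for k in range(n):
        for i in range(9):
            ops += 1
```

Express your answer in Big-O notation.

Each loop level contributes: log n × n × 1. Multiplying the contributions gives O(n log n).

Answer: O(n log n)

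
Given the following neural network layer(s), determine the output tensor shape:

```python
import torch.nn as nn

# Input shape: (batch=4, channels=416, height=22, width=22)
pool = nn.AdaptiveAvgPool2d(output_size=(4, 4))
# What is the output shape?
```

Input: (4, 416, 22, 22) -> Output: (4, 416, 4, 4)

Answer: (4, 416, 4, 4)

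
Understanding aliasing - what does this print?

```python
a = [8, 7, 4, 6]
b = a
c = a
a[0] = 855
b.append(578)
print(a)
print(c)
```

Key concept: multiple aliases.
Step by step:
`a = [8, 7, 4, 6]` → a = [8, 7, 4, 6]
`b = a` → b = [8, 7, 4, 6] (same object as a)
`c = a` → c = [8, 7, 4, 6] (same object as a, b)
`a[0] = 855` → a = [855, 7, 4, 6] (same object as b, c); b = [855, 7, 4, 6] (same object as a, c); c = [855, 7, 4, 6] (same object as a, b)
`b.append(578)` → a = [855, 7, 4, 6, 578] (same object as b, c); b = [855, 7, 4, 6, 578] (same object as a, c); c = [855, 7, 4, 6, 578] (same object as a, b)
`print(a)` → prints [855, 7, 4, 6, 578]
`print(c)` → prints [855, 7, 4, 6, 578]

Answer:
[855, 7, 4, 6, 578]
[855, 7, 4, 6, 578]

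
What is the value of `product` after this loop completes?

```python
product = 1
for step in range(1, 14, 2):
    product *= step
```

Product of 1, 3, 5, ... up to 13
`product` takes the values: 1 → 3 → 15 → 105 → 945 → 10395 → 135135

Answer: 135135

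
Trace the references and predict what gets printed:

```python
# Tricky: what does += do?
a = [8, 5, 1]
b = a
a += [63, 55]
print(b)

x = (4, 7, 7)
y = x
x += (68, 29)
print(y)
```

Key concept: += behavior differs for mutable vs immutable.
Step by step:
`a = [8, 5, 1]` → a = [8, 5, 1]
`b = a` → b = [8, 5, 1] (same object as a)
`a += [63, 55]` → a = [8, 5, 1, 63, 55] (same object as b); b = [8, 5, 1, 63, 55] (same object as a)
`print(b)` → prints [8, 5, 1, 63, 55]
`x = (4, 7, 7)` → x = (4, 7, 7)
`y = x` → y = (4, 7, 7)
`x += (68, 29)` → x = (4, 7, 7, 68, 29)
`print(y)` → prints (4, 7, 7)

Answer:
[8, 5, 1, 63, 55]
(4, 7, 7)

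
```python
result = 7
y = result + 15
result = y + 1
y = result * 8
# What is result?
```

Trace:
`result = 7` → result = 7
`y = result + 15` → y = 22
`result = y + 1` → result = 23
`y = result * 8` → y = 184
So result = 23

Answer: 23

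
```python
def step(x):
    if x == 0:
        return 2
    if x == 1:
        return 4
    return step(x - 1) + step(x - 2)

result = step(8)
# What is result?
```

Build up from base cases: step(0)=2, step(1)=4, step(2)=6, step(3)=10, step(4)=16, step(5)=26, step(6)=42, ..., step(8)=110

Answer: 110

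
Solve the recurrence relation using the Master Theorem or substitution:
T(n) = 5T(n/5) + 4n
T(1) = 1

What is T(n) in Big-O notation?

By Master Theorem: a=5, b=5, f(n)=4n. Since log_5(5) = 1 and f(n) = Θ(n^1), Case 2 applies. T(n) = O(n log n).

Answer: O(n log n)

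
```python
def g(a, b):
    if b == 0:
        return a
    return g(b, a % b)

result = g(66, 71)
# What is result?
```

g(66, 71) -> g(71, 66) -> g(66, 5) -> g(5, 1) -> g(1, 0) -> 1

Answer: 1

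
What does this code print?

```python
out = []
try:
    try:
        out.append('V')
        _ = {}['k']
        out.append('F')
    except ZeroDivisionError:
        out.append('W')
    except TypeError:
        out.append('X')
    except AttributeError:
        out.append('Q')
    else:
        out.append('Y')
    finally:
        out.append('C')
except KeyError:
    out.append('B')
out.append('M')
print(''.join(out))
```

Execution trace: 'V' (try body) → 'C' (finally) → 'B' (outer except KeyError) → 'M' (after the try/except). Output: VCBM

Answer: VCBM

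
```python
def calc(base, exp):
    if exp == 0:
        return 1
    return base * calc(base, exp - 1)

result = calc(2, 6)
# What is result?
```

calc(2, 6) = 2 * 2 * 2 * 2 * 2 * 2 = 64

Answer: 64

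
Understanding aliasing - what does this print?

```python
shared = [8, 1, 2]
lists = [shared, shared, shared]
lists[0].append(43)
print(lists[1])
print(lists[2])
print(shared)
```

Key concept: list of same reference.
Step by step:
`shared = [8, 1, 2]` → shared = [8, 1, 2]
`lists = [shared, shared, shared]` → lists = [[8, 1, 2], [8, 1, 2], [8, 1, 2]]
`lists[0].append(43)` → shared = [8, 1, 2, 43]; lists = [[8, 1, 2, 43], [8, 1, 2, 43], [8, 1, 2, 43]]
`print(lists[1])` → prints [8, 1, 2, 43]
`print(lists[2])` → prints [8, 1, 2, 43]
`print(shared)` → prints [8, 1, 2, 43]

Answer:
[8, 1, 2, 43]
[8, 1, 2, 43]
[8, 1, 2, 43]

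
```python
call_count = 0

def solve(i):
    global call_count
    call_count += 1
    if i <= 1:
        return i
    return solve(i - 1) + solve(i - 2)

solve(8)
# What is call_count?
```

Calls(i) = 1 + Calls(i-1) + Calls(i-2); Calls(0)=Calls(1)=1. For i=8 this gives 67.

Answer: 67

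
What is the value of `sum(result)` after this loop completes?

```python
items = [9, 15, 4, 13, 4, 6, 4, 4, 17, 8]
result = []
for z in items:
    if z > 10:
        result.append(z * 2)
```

Sum of doubled values > 10
`result` takes the values: [] → [30] → [30, 26] → [30, 26, 34]
So `sum(result)` = 90

Answer: 90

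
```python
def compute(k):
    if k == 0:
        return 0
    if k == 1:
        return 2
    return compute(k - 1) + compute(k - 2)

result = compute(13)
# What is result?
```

Build up from base cases: compute(0)=0, compute(1)=2, compute(2)=2, compute(3)=4, compute(4)=6, compute(5)=10, compute(6)=16, ..., compute(13)=466

Answer: 466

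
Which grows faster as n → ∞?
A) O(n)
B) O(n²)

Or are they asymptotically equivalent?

O(n) vs O(n²): Higher order terms dominate.

Answer: B) O(n²) grows faster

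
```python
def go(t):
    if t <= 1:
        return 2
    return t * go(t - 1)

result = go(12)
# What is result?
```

go(12) = 12 * 11 * 10 * 9 * 8 * 7 * 6 * 5 * 4 * 3 * 2 * 2 = 958003200

Answer: 958003200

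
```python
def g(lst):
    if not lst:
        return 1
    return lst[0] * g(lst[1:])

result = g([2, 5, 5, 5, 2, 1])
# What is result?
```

Product over [2, 5, 5, 5, 2, 1] = 2 * 5 * 5 * 5 * 2 * 1 = 500

Answer: 500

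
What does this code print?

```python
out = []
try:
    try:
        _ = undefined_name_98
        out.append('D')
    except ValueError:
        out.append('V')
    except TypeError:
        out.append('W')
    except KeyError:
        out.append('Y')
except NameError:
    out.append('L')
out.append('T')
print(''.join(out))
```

Execution trace: 'L' (outer except NameError) → 'T' (after the try/except). Output: LT

Answer: LT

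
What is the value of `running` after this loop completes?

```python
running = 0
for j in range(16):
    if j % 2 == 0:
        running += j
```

Sum of even numbers 0 to 15
`running` takes the values: 0 → 2 → 6 → 12 → 20 → 30 → 42 → 56

Answer: 56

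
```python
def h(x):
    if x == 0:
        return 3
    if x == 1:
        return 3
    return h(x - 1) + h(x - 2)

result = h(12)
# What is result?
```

Build up from base cases: h(0)=3, h(1)=3, h(2)=6, h(3)=9, h(4)=15, h(5)=24, h(6)=39, ..., h(12)=699

Answer: 699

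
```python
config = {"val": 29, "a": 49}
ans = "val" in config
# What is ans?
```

Trace:
`config = {"val": 29, "a": 49}` → config = {'val': 29, 'a': 49}
`ans = "val" in config` → ans = True
So ans = True

Answer: True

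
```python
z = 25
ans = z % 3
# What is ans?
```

Trace:
`z = 25` → z = 25
`ans = z % 3` → ans = 1
So ans = 1

Answer: 1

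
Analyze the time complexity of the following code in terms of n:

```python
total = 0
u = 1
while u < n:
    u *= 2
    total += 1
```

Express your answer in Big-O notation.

Each loop level contributes: log n. Multiplying the contributions gives O(log n).

Answer: O(log n)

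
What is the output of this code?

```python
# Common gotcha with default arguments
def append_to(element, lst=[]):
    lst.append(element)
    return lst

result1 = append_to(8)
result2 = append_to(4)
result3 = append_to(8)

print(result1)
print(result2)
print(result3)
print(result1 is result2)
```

Key concept: mutable default argument gotcha.
Step by step:
`result1 = append_to(8)` → result1 = [8]
`result2 = append_to(4)` → result1 = [8, 4] (same object as result2); result2 = [8, 4] (same object as result1)
`result3 = append_to(8)` → result1 = [8, 4, 8] (same object as result2, result3); result2 = [8, 4, 8] (same object as result1, result3); result3 = [8, 4, 8] (same object as result1, result2)
`print(result1)` → prints [8, 4, 8]
`print(result2)` → prints [8, 4, 8]
`print(result3)` → prints [8, 4, 8]
`print(result1 is result2)` → prints True

Answer:
[8, 4, 8]
[8, 4, 8]
[8, 4, 8]
True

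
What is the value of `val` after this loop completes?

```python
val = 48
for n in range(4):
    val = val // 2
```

Halve 4 times: 48 // 2^4 = 3
`val` takes the values: 48 → 24 → 12 → 6 → 3

Answer: 3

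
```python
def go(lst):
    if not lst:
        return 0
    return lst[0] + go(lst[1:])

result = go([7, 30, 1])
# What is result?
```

7 + 30 + 1 + 0 = 38

Answer: 38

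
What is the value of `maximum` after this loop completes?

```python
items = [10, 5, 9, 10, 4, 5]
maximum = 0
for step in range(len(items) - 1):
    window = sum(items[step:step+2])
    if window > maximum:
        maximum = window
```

Max sum of 2-element window in [10, 5, 9, 10, 4, 5]
`maximum` takes the values: 0 → 15 → 19

Answer: 19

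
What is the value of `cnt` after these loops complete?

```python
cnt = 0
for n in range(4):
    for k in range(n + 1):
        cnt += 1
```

Triangle: 1 + 2 + ... + 4
`cnt` takes the values: 0 → 1 → 2 → 3 → 4 → 5 → 6 → 7 → 8 → 9 → 10

Answer: 10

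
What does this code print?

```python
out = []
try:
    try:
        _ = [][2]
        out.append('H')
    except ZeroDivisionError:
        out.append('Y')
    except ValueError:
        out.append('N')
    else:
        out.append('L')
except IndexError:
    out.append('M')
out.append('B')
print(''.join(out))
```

Execution trace: 'M' (outer except IndexError) → 'B' (after the try/except). Output: MB

Answer: MB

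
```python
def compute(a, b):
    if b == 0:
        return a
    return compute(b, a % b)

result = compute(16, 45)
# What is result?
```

compute(16, 45) -> compute(45, 16) -> compute(16, 13) -> compute(13, 3) -> compute(3, 1) -> compute(1, 0) -> 1

Answer: 1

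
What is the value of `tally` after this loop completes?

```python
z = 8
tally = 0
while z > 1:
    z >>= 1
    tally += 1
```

Count right shifts until 1
`tally` takes the values: 0 → 1 → 2 → 3

Answer: 3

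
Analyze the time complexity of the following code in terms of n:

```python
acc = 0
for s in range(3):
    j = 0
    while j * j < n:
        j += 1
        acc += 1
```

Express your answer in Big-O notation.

Each loop level contributes: 1 × √n. Multiplying the contributions gives O(√n).

Answer: O(√n)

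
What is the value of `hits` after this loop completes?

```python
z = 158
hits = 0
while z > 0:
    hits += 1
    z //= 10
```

Count digits by repeated division by 10
`hits` takes the values: 0 → 1 → 2 → 3

Answer: 3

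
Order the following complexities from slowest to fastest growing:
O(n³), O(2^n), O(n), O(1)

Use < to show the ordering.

Ordered by growth rate: O(1) < O(n) < O(n³) < O(2^n)

Answer: O(1) < O(n) < O(n³) < O(2^n)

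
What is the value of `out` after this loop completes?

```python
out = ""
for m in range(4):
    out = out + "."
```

Repeat '.' 4 times
`out` takes the values: "" → "." → ".." → "..." → "...."

Answer: "...."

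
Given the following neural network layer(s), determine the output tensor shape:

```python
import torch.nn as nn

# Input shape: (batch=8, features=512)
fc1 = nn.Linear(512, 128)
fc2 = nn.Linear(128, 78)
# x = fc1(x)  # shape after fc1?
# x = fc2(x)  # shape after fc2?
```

Input: (8, 512) -> after fc1: (8, 128) -> Output: (8, 78)

Answer: (8, 78)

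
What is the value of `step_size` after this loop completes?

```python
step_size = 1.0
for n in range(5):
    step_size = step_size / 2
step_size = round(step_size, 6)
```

Halving LR 5 times: 1 / 2^5
`step_size` takes the values: 1.0 → 0.5 → 0.25 → 0.125 → 0.0625 → 0.03125

Answer: 0.03125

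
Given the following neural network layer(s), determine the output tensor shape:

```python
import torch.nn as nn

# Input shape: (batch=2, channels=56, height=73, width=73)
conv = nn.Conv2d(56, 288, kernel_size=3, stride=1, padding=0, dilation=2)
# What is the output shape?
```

Input: (2, 56, 73, 73) -> Output: (2, 288, 69, 69)

Answer: (2, 288, 69, 69)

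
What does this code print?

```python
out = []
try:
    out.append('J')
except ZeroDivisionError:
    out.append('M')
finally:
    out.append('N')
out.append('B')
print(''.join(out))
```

Execution trace: 'J' (try body, no exception) → 'N' (finally) → 'B' (after the try/except). Output: JNB

Answer: JNB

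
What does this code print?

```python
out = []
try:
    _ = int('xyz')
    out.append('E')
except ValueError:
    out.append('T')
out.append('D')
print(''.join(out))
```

Execution trace: 'T' (except ValueError) → 'D' (after the try/except). Output: TD

Answer: TD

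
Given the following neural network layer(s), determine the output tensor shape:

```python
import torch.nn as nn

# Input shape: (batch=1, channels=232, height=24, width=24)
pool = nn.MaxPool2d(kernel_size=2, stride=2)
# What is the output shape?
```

Input: (1, 232, 24, 24) -> Output: (1, 232, 12, 12)

Answer: (1, 232, 12, 12)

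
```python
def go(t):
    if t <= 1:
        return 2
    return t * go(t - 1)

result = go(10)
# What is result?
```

go(10) = 10 * 9 * 8 * 7 * 6 * 5 * 4 * 3 * 2 * 2 = 7257600

Answer: 7257600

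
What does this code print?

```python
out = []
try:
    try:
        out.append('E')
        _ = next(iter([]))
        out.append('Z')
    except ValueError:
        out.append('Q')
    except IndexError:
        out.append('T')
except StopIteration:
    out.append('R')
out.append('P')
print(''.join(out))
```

Execution trace: 'E' (try body) → 'R' (outer except StopIteration) → 'P' (after the try/except). Output: ERP

Answer: ERP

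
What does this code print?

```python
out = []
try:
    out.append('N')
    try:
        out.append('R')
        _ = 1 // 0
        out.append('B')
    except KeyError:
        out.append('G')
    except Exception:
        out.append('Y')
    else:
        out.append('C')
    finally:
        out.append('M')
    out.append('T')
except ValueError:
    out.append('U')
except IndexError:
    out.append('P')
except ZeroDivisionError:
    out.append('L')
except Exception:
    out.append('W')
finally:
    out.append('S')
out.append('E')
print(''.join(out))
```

Execution trace: 'N' (try body) → 'R' (inner try body) → 'Y' (inner except Exception) → 'M' (inner finally) → 'T' (try body, no exception) → 'S' (finally) → 'E' (after the try/except). Output: NRYMTSE

Answer: NRYMTSE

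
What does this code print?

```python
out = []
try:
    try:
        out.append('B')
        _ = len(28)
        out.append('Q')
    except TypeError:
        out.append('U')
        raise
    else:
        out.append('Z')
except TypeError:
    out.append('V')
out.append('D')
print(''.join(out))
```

Execution trace: 'B' (try body) → 'U' (except TypeError) → 'V' (outer except TypeError) → 'D' (after the try/except). Output: BUVD

Answer: BUVD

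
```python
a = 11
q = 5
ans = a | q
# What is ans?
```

Trace:
`a = 11` → a = 11
`q = 5` → q = 5
`ans = a | q` → ans = 15
So ans = 15

Answer: 15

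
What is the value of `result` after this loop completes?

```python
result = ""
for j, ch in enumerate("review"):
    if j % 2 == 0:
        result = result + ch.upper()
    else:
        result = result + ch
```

Uppercase even positions in 'review'
`result` takes the values: "" → "R" → "Re" → "ReV" → "ReVi" → "ReViE" → "ReViEw"

Answer: "ReViEw"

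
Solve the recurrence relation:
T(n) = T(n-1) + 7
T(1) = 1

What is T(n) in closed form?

Unrolling: T(n) = T(1) + 7·(n-1) = 1 + 7(n-1) = 7n - 6.

Answer: T(n) = 7n - 6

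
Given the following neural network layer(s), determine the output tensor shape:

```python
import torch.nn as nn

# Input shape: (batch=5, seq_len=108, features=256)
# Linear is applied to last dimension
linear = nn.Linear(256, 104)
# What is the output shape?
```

Input: (5, 108, 256) -> Output: (5, 108, 104)

Answer: (5, 108, 104)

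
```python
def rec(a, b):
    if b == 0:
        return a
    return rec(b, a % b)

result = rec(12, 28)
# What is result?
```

rec(12, 28) -> rec(28, 12) -> rec(12, 4) -> rec(4, 0) -> 4

Answer: 4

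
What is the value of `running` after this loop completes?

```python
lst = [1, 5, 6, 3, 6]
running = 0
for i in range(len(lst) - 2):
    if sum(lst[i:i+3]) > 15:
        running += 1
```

Count windows with sum > 15
`running` takes the values: 0

Answer: 0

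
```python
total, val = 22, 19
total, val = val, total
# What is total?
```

Trace:
`total, val = 22, 19` → total = 22; val = 19
`total, val = val, total` → total = 19; val = 22
So total = 19

Answer: 19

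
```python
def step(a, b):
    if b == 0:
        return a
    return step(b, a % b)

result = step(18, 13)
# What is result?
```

step(18, 13) -> step(13, 5) -> step(5, 3) -> step(3, 2) -> step(2, 1) -> step(1, 0) -> 1

Answer: 1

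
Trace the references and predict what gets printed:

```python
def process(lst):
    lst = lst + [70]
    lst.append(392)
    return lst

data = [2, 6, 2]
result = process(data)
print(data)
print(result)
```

Key concept: rebinding parameter vs mutation.
Step by step:
`data = [2, 6, 2]` → data = [2, 6, 2]
`result = process(data)` → result = [2, 6, 2, 70, 392]
`print(data)` → prints [2, 6, 2]
`print(result)` → prints [2, 6, 2, 70, 392]

Answer:
[2, 6, 2]
[2, 6, 2, 70, 392]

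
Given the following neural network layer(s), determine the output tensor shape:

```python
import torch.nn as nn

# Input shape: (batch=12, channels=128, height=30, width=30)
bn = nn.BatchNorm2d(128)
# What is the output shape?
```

Input: (12, 128, 30, 30) -> Output: (12, 128, 30, 30)

Answer: (12, 128, 30, 30)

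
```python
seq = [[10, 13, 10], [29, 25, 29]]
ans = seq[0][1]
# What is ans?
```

Trace:
`seq = [[10, 13, 10], [29, 25, 29]]` → seq = [[10, 13, 10], [29, 25, 29]]
`ans = seq[0][1]` → ans = 13
So ans = 13

Answer: 13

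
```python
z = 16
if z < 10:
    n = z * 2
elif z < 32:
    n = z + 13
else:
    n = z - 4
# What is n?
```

Trace:
`z = 16` → z = 16
`if z < 10: ...` → z < 10 is False, z < 32 is True → n = 29
So n = 29

Answer: 29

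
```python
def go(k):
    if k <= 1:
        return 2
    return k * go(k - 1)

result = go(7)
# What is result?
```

go(7) = 7 * 6 * 5 * 4 * 3 * 2 * 2 = 10080

Answer: 10080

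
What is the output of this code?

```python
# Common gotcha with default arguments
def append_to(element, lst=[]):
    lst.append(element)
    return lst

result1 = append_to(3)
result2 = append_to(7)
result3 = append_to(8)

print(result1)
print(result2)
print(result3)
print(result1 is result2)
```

Key concept: mutable default argument gotcha.
Step by step:
`result1 = append_to(3)` → result1 = [3]
`result2 = append_to(7)` → result1 = [3, 7] (same object as result2); result2 = [3, 7] (same object as result1)
`result3 = append_to(8)` → result1 = [3, 7, 8] (same object as result2, result3); result2 = [3, 7, 8] (same object as result1, result3); result3 = [3, 7, 8] (same object as result1, result2)
`print(result1)` → prints [3, 7, 8]
`print(result2)` → prints [3, 7, 8]
`print(result3)` → prints [3, 7, 8]
`print(result1 is result2)` → prints True

Answer:
[3, 7, 8]
[3, 7, 8]
[3, 7, 8]
True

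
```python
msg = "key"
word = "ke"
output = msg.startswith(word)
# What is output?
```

Trace:
`msg = "key"` → msg = 'key'
`word = "ke"` → word = 'ke'
`output = msg.startswith(word)` → output = True
So output = True

Answer: True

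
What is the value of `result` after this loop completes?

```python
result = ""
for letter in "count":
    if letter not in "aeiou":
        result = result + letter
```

Remove vowels from 'count'
`result` takes the values: "" → "c" → "cn" → "cnt"

Answer: "cnt"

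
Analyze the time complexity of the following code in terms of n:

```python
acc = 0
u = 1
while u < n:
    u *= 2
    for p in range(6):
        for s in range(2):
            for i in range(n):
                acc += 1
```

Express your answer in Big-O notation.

Each loop level contributes: log n × 1 × 1 × n. Multiplying the contributions gives O(n log n).

Answer: O(n log n)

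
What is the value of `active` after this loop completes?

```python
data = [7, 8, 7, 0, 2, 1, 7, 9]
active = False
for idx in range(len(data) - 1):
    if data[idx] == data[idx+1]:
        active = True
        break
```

Check consecutive duplicates in [7, 8, 7, 0, 2, 1, 7, 9]
`active` takes the values: False

Answer: False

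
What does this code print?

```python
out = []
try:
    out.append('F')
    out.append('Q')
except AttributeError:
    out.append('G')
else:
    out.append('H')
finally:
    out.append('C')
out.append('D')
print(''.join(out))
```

Execution trace: 'F' (try body) → 'Q' (try body, no exception) → 'H' (else) → 'C' (finally) → 'D' (after the try/except). Output: FQHCD

Answer: FQHCD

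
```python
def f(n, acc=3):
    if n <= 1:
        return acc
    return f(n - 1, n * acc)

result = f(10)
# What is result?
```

Accumulator trace (n, acc): (10, 3) -> (9, 30) -> (8, 270) -> (7, 2160) -> (6, 15120) -> (5, 90720) -> (4, 453600) -> (3, 1814400) -> (2, 5443200) -> (1, 10886400) -> return 10886400

Answer: 10886400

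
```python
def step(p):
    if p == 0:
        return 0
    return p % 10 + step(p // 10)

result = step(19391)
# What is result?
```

Sum of digits of 19391: 1 + 9 + 3 + 9 + 1 = 23

Answer: 23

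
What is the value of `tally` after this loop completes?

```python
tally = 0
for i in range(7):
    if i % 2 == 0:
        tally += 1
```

Count numbers divisible by 2 in range(7)
`tally` takes the values: 0 → 1 → 2 → 3 → 4

Answer: 4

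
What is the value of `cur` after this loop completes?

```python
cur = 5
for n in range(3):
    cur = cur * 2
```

Multiply by 2, 3 times: 5 * 2^3 = 40
`cur` takes the values: 5 → 10 → 20 → 40

Answer: 40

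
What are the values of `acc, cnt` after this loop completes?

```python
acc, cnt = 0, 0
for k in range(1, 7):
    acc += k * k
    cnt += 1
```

Sum of squares and count
`acc, cnt` takes the values: (0, 0) → (1, 0) → (1, 1) → (5, 1) → (5, 2) → (14, 2) → (14, 3) → (30, 3) → (30, 4) → (55, 4) → (55, 5) → (91, 5) → (91, 6)

Answer: 91, 6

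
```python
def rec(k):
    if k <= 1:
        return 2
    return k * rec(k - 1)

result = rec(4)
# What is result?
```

rec(4) = 4 * 3 * 2 * 2 = 48

Answer: 48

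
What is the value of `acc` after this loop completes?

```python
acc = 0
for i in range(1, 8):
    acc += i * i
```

Sum of squares 1² to 7² = 140
`acc` takes the values: 0 → 1 → 5 → 14 → 30 → 55 → 91 → 140

Answer: 140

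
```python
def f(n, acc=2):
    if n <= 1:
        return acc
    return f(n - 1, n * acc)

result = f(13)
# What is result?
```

Accumulator trace (n, acc): (13, 2) -> (12, 26) -> (11, 312) -> (10, 3432) -> (9, 34320) -> (8, 308880) -> (7, 2471040) -> (6, 17297280) -> (5, 103783680) -> (4, 518918400) -> (3, 2075673600) -> (2, 6227020800) -> (1, 12454041600) -> return 12454041600

Answer: 12454041600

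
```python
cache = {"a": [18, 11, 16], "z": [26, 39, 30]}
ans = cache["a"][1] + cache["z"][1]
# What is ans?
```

Trace:
`cache = {"a": [18, 11, 16], "z": [26, 39, 30]}` → cache = {'a': [18, 11, 16], 'z': [26, 39, 30]}
`ans = cache["a"][1] + cache["z"][1]` → ans = 50
So ans = 50

Answer: 50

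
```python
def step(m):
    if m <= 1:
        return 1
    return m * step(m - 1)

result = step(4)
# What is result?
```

step(4) = 4 * 3 * 2 * 1 = 24

Answer: 24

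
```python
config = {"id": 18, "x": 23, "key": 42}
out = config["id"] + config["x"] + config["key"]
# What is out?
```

Trace:
`config = {"id": 18, "x": 23, "key": 42}` → config = {'id': 18, 'x': 23, 'key': 42}
`out = config["id"] + config["x"] + config["key"]` → out = 83
So out = 83

Answer: 83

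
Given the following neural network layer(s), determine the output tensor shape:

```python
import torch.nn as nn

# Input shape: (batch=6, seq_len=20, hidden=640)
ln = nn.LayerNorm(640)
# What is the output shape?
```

Input: (6, 20, 640) -> Output: (6, 20, 640)

Answer: (6, 20, 640)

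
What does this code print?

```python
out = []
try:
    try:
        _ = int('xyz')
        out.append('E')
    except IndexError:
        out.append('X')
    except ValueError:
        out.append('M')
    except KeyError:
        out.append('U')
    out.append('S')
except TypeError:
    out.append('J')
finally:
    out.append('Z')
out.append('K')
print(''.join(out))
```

Execution trace: 'M' (inner except ValueError) → 'S' (try body, no exception) → 'Z' (finally) → 'K' (after the try/except). Output: MSZK

Answer: MSZK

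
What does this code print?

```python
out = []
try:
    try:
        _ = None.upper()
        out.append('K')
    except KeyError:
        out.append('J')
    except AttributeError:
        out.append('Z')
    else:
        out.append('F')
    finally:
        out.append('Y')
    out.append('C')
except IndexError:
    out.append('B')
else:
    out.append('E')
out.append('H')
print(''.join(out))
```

Execution trace: 'Z' (inner except AttributeError) → 'Y' (inner finally) → 'C' (try body, no exception) → 'E' (else) → 'H' (after the try/except). Output: ZYCEH

Answer: ZYCEH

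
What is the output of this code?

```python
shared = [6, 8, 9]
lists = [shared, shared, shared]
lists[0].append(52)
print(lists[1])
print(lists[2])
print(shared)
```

Key concept: list of same reference.
Step by step:
`shared = [6, 8, 9]` → shared = [6, 8, 9]
`lists = [shared, shared, shared]` → lists = [[6, 8, 9], [6, 8, 9], [6, 8, 9]]
`lists[0].append(52)` → shared = [6, 8, 9, 52]; lists = [[6, 8, 9, 52], [6, 8, 9, 52], [6, 8, 9, 52]]
`print(lists[1])` → prints [6, 8, 9, 52]
`print(lists[2])` → prints [6, 8, 9, 52]
`print(shared)` → prints [6, 8, 9, 52]

Answer:
[6, 8, 9, 52]
[6, 8, 9, 52]
[6, 8, 9, 52]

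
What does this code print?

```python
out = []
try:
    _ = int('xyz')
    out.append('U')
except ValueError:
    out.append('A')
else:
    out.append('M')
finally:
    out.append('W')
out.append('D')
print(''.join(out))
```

Execution trace: 'A' (except ValueError) → 'W' (finally) → 'D' (after the try/except). Output: AWD

Answer: AWD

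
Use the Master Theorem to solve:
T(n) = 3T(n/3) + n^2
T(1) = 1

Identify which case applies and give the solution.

a=3, b=3, f(n)=n^2. log_3(3) = 1. Since c=2 > 1 and the regularity condition holds (3(n/3)^2 = (3/3^2)n^2 with 3/3^2 < 1), Case 3 applies: T(n) = Θ(f(n)) = O(n^2).

Answer: O(n^2) - Case 3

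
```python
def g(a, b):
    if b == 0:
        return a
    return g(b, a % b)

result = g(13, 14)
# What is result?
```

g(13, 14) -> g(14, 13) -> g(13, 1) -> g(1, 0) -> 1

Answer: 1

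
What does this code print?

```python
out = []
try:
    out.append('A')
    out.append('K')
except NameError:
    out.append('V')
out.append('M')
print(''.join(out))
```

Execution trace: 'A' (try body) → 'K' (try body, no exception) → 'M' (after the try/except). Output: AKM

Answer: AKM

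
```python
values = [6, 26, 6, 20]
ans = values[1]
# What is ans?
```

Trace:
`values = [6, 26, 6, 20]` → values = [6, 26, 6, 20]
`ans = values[1]` → ans = 26
So ans = 26

Answer: 26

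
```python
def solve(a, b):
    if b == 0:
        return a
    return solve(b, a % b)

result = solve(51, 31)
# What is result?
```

solve(51, 31) -> solve(31, 20) -> solve(20, 11) -> solve(11, 9) -> solve(9, 2) -> solve(2, 1) -> solve(1, 0) -> 1

Answer: 1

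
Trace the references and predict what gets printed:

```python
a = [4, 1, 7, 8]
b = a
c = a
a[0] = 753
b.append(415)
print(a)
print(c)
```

Key concept: multiple aliases.
Step by step:
`a = [4, 1, 7, 8]` → a = [4, 1, 7, 8]
`b = a` → b = [4, 1, 7, 8] (same object as a)
`c = a` → c = [4, 1, 7, 8] (same object as a, b)
`a[0] = 753` → a = [753, 1, 7, 8] (same object as b, c); b = [753, 1, 7, 8] (same object as a, c); c = [753, 1, 7, 8] (same object as a, b)
`b.append(415)` → a = [753, 1, 7, 8, 415] (same object as b, c); b = [753, 1, 7, 8, 415] (same object as a, c); c = [753, 1, 7, 8, 415] (same object as a, b)
`print(a)` → prints [753, 1, 7, 8, 415]
`print(c)` → prints [753, 1, 7, 8, 415]

Answer:
[753, 1, 7, 8, 415]
[753, 1, 7, 8, 415]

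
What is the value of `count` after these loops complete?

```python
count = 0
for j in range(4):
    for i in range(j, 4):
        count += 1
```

Upper triangle: 4 + 3 + ... + 1
`count` takes the values: 0 → 1 → 2 → 3 → 4 → 5 → 6 → 7 → 8 → 9 → 10

Answer: 10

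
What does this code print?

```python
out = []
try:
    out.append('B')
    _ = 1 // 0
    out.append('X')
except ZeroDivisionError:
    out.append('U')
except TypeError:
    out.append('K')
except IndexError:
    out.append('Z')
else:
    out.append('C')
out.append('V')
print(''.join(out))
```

Execution trace: 'B' (try body) → 'U' (except ZeroDivisionError) → 'V' (after the try/except). Output: BUV

Answer: BUV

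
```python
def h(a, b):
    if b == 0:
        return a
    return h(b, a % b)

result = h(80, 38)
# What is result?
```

h(80, 38) -> h(38, 4) -> h(4, 2) -> h(2, 0) -> 2

Answer: 2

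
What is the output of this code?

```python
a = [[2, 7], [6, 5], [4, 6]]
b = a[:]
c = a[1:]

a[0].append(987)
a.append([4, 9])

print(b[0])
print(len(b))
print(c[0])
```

Key concept: slice with nested mutation.
Step by step:
`a = [[2, 7], [6, 5], [4, 6]]` → a = [[2, 7], [6, 5], [4, 6]]
`b = a[:]` → b = [[2, 7], [6, 5], [4, 6]]
`c = a[1:]` → c = [[6, 5], [4, 6]]
`a[0].append(987)` → a = [[2, 7, 987], [6, 5], [4, 6]]; b = [[2, 7, 987], [6, 5], [4, 6]]
`a.append([4, 9])` → a = [[2, 7, 987], [6, 5], [4, 6], [4, 9]]
`print(b[0])` → prints [2, 7, 987]
`print(len(b))` → prints 3
`print(c[0])` → prints [6, 5]

Answer:
[2, 7, 987]
3
[6, 5]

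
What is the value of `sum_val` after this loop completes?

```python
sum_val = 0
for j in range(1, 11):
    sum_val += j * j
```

Sum of squares 1² to 10² = 385
`sum_val` takes the values: 0 → 1 → 5 → 14 → 30 → 55 → 91 → 140 → 204 → 285 → 385

Answer: 385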